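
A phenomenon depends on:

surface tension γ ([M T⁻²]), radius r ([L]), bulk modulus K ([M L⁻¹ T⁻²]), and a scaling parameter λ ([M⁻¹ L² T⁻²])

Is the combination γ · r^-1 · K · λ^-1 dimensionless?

Sum the exponent of each base dimension across the product:
  M: [γ]_M − [r]_M + [K]_M − [λ]_M = (1) − (0) + (1) − (-1) = 3
  L: [γ]_L − [r]_L + [K]_L − [λ]_L = (0) − (1) + (-1) − (2) = -4
  T: [γ]_T − [r]_T + [K]_T − [λ]_T = (-2) − (0) + (-2) − (-2) = -2
Net dimensions [M³ L⁻⁴ T⁻²] ≠ [1] — not dimensionless.

no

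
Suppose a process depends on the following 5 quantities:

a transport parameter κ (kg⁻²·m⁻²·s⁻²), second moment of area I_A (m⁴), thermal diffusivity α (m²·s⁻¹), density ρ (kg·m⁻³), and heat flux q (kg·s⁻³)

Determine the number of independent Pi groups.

There are 5 variables and 3 base dimensions (M, L, T).
The dimension matrix has rank 3.
Independent dimensionless groups: 5 − 3 = 2.

2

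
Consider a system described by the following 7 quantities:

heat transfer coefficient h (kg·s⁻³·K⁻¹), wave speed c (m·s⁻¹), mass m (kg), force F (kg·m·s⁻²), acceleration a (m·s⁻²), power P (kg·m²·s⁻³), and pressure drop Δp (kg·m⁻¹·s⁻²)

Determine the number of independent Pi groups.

There are 7 variables and 4 base dimensions (M, L, T, Θ).
The dimension matrix has rank 4.
Independent dimensionless groups: 7 − 4 = 3.

3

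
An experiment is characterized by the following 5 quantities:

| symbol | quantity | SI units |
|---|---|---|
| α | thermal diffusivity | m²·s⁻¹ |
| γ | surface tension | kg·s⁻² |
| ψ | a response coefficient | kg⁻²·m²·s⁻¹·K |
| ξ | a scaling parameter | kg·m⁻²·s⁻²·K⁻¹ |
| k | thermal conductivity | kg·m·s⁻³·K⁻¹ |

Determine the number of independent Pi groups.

1

There are 5 variables and 4 base dimensions (M, L, T, Θ).
The dimension matrix has rank 4.
Independent dimensionless groups: 5 − 4 = 1.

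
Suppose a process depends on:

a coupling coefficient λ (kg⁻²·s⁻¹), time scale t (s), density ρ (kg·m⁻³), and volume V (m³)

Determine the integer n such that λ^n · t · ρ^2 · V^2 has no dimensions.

Balance the M exponent: (-2)·n from λ, plus (0) + 2·(1) + 2·(0) = 2 from the rest, must sum to zero.
-2n + 2 = 0, so n = 1.

1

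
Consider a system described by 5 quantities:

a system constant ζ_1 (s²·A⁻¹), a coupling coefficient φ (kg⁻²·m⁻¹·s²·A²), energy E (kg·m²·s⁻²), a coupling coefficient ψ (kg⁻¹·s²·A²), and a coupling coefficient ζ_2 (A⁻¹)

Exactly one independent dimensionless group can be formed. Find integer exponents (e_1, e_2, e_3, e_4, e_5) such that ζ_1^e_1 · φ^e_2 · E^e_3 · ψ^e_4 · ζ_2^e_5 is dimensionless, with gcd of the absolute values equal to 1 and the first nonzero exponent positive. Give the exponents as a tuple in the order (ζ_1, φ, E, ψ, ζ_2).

(2, 2, 1, -3, -4)

M: e_1·(0) + e_2·(-2) + e_3·(1) + e_4·(-1) + e_5·(0) = 0
L: e_1·(0) + e_2·(-1) + e_3·(2) + e_4·(0) + e_5·(0) = 0
T: e_1·(2) + e_2·(2) + e_3·(-2) + e_4·(2) + e_5·(0) = 0
I: e_1·(-1) + e_2·(2) + e_3·(0) + e_4·(2) + e_5·(-1) = 0
Solving this homogeneous linear system for the smallest-integer solution (first nonzero entry positive) gives (2, 2, 1, -3, -4).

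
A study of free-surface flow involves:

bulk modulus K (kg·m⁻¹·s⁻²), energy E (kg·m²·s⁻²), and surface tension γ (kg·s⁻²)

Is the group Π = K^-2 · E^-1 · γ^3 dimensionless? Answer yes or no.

yes

Sum the exponent of each base dimension across the product:
  M: −2·[K]_M − [E]_M + 3·[γ]_M = −2·(1) − (1) + 3·(1) = 0
  L: −2·[K]_L − [E]_L + 3·[γ]_L = −2·(-1) − (2) + 3·(0) = 0
  T: −2·[K]_T − [E]_T + 3·[γ]_T = −2·(-2) − (-2) + 3·(-2) = 0
All base exponents vanish — dimensionless.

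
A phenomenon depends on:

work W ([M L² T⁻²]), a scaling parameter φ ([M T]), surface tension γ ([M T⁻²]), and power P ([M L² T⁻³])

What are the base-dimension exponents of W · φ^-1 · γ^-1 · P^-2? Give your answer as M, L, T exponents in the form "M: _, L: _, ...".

Collect each base-dimension exponent across the product:
  M: (1) − (1) − (1) − 2·(1) = -3
  L: (2) − (0) − (0) − 2·(2) = -2
  T: (-2) − (1) − (-2) − 2·(-3) = 5
So the dimensions are [M⁻³ L⁻² T⁵].

M: -3, L: -2, T: 5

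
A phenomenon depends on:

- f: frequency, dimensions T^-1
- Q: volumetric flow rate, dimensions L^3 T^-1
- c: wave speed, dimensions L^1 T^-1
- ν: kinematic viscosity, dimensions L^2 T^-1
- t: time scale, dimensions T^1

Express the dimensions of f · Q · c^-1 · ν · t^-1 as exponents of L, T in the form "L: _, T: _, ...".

L: 4, T: -3

Collect each base-dimension exponent across the product:
  L: (0) + (3) − (1) + (2) − (0) = 4
  T: (-1) + (-1) − (-1) + (-1) − (1) = -3
So the dimensions are [L⁴ T⁻³].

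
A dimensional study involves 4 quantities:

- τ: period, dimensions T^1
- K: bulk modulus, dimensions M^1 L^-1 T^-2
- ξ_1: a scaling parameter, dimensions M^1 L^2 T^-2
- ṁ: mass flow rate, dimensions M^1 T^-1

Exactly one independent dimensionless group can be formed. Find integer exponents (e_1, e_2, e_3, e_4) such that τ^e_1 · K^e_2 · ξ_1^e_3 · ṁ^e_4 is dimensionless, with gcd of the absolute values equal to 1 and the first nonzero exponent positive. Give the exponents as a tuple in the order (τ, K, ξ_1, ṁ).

M: e_1·(0) + e_2·(1) + e_3·(1) + e_4·(1) = 0
L: e_1·(0) + e_2·(-1) + e_3·(2) + e_4·(0) = 0
T: e_1·(1) + e_2·(-2) + e_3·(-2) + e_4·(-1) = 0
Solving this homogeneous linear system for the smallest-integer solution (first nonzero entry positive) gives (3, 2, 1, -3).

(3, 2, 1, -3)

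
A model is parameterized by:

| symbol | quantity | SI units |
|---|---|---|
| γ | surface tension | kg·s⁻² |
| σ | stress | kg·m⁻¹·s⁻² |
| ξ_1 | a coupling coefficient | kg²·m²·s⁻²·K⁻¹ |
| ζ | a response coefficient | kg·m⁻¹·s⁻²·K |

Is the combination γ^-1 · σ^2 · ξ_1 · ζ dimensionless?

no

Sum the exponent of each base dimension across the product:
  M: −[γ]_M + 2·[σ]_M + [ξ_1]_M + [ζ]_M = −(1) + 2·(1) + (2) + (1) = 4
  L: −[γ]_L + 2·[σ]_L + [ξ_1]_L + [ζ]_L = −(0) + 2·(-1) + (2) + (-1) = -1
  T: −[γ]_T + 2·[σ]_T + [ξ_1]_T + [ζ]_T = −(-2) + 2·(-2) + (-2) + (-2) = -6
  Θ: −[γ]_Θ + 2·[σ]_Θ + [ξ_1]_Θ + [ζ]_Θ = −(0) + 2·(0) + (-1) + (1) = 0
Net dimensions [M⁴ L⁻¹ T⁻⁶] ≠ [1] — not dimensionless.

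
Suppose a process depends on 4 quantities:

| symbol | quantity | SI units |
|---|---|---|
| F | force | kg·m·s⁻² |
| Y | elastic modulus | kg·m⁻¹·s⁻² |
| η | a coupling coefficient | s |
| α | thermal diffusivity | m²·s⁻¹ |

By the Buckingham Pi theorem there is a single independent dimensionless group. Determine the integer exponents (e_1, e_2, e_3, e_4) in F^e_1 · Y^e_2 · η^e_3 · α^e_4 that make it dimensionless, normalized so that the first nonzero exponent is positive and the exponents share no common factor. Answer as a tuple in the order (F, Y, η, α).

M: e_1·(1) + e_2·(1) + e_3·(0) + e_4·(0) = 0
L: e_1·(1) + e_2·(-1) + e_3·(0) + e_4·(2) = 0
T: e_1·(-2) + e_2·(-2) + e_3·(1) + e_4·(-1) = 0
Solving this homogeneous linear system for the smallest-integer solution (first nonzero entry positive) gives (1, -1, -1, -1).

(1, -1, -1, -1)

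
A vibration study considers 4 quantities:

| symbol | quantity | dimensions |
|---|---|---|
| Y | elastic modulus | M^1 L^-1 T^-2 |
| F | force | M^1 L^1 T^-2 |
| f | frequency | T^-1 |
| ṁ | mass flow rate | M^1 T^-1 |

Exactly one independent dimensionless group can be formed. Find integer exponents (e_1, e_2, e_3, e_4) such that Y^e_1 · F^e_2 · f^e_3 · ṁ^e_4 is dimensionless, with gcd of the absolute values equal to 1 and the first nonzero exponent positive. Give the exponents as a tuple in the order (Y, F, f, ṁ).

M: e_1·(1) + e_2·(1) + e_3·(0) + e_4·(1) = 0
L: e_1·(-1) + e_2·(1) + e_3·(0) + e_4·(0) = 0
T: e_1·(-2) + e_2·(-2) + e_3·(-1) + e_4·(-1) = 0
Solving this homogeneous linear system for the smallest-integer solution (first nonzero entry positive) gives (1, 1, -2, -2).

(1, 1, -2, -2)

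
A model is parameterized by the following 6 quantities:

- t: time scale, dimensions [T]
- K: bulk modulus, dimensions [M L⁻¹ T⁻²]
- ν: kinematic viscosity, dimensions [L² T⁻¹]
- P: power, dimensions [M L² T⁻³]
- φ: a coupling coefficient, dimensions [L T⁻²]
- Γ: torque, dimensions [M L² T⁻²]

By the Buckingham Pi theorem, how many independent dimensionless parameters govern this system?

3

There are 6 variables and 3 base dimensions (M, L, T).
The dimension matrix has rank 3.
Independent dimensionless groups: 6 − 3 = 3.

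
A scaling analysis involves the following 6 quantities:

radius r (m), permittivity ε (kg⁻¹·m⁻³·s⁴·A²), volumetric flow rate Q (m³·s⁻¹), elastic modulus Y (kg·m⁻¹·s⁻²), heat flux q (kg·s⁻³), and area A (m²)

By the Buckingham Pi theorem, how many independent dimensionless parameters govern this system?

There are 6 variables and 4 base dimensions (M, L, T, I).
The dimension matrix has rank 4.
Independent dimensionless groups: 6 − 4 = 2.

2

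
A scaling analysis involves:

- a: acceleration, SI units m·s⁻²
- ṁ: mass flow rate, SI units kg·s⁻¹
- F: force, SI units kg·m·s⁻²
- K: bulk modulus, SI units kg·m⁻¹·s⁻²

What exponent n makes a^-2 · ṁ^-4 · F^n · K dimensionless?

Balance the M exponent: (1)·n from F, plus −2·(0) − 4·(1) + (1) = -3 from the rest, must sum to zero.
n − 3 = 0, so n = 3.

3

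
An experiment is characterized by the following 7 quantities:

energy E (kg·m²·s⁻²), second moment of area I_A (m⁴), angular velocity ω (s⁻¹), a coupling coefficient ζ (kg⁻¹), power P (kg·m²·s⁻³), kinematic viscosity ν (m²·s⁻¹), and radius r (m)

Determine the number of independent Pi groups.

4

There are 7 variables and 3 base dimensions (M, L, T).
The dimension matrix has rank 3.
Independent dimensionless groups: 7 − 3 = 4.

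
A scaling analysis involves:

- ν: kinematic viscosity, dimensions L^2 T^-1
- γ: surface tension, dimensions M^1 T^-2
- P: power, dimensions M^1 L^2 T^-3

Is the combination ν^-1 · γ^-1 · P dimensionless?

yes

Sum the exponent of each base dimension across the product:
  M: −[ν]_M − [γ]_M + [P]_M = −(0) − (1) + (1) = 0
  L: −[ν]_L − [γ]_L + [P]_L = −(2) − (0) + (2) = 0
  T: −[ν]_T − [γ]_T + [P]_T = −(-1) − (-2) + (-3) = 0
  Θ: −[ν]_Θ − [γ]_Θ + [P]_Θ = −(0) − (0) + (0) = 0
All base exponents vanish — dimensionless.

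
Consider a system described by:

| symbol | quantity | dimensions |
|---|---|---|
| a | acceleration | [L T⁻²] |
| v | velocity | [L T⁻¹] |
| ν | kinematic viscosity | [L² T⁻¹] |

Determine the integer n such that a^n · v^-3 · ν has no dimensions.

Balance the L exponent: (1)·n from a, plus −3·(1) + (2) = -1 from the rest, must sum to zero.
n − 1 = 0, so n = 1.

1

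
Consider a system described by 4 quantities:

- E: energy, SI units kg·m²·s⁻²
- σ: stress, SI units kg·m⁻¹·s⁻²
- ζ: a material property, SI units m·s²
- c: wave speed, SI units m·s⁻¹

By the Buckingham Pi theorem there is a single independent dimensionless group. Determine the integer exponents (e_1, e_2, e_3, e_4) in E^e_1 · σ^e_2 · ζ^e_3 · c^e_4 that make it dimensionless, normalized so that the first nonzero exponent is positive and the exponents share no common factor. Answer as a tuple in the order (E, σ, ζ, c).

M: e_1·(1) + e_2·(1) + e_3·(0) + e_4·(0) = 0
L: e_1·(2) + e_2·(-1) + e_3·(1) + e_4·(1) = 0
T: e_1·(-2) + e_2·(-2) + e_3·(2) + e_4·(-1) = 0
Solving this homogeneous linear system for the smallest-integer solution (first nonzero entry positive) gives (1, -1, -1, -2).

(1, -1, -1, -2)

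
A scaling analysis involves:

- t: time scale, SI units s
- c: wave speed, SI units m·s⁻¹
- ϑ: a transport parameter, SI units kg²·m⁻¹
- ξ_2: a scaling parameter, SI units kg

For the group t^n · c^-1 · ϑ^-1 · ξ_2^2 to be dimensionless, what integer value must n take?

Balance the T exponent: (1)·n from t, plus −(-1) − (0) + 2·(0) = 1 from the rest, must sum to zero.
n + 1 = 0, so n = -1.

-1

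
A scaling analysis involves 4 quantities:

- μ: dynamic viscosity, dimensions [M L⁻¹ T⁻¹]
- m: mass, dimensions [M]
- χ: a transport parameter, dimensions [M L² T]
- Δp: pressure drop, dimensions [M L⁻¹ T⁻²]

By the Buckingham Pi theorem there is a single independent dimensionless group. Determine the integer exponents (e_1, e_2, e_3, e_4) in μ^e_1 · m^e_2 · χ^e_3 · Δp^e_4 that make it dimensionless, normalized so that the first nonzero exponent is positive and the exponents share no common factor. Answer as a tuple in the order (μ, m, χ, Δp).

M: e_1·(1) + e_2·(1) + e_3·(1) + e_4·(1) = 0
L: e_1·(-1) + e_2·(0) + e_3·(2) + e_4·(-1) = 0
T: e_1·(-1) + e_2·(0) + e_3·(1) + e_4·(-2) = 0
Solving this homogeneous linear system for the smallest-integer solution (first nonzero entry positive) gives (3, -3, 1, -1).

(3, -3, 1, -1)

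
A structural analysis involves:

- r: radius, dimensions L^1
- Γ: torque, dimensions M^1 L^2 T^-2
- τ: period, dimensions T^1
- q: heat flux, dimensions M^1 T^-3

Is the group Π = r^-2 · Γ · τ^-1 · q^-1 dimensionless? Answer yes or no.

yes

Sum the exponent of each base dimension across the product:
  M: −2·[r]_M + [Γ]_M − [τ]_M − [q]_M = −2·(0) + (1) − (0) − (1) = 0
  L: −2·[r]_L + [Γ]_L − [τ]_L − [q]_L = −2·(1) + (2) − (0) − (0) = 0
  T: −2·[r]_T + [Γ]_T − [τ]_T − [q]_T = −2·(0) + (-2) − (1) − (-3) = 0
All base exponents vanish — dimensionless.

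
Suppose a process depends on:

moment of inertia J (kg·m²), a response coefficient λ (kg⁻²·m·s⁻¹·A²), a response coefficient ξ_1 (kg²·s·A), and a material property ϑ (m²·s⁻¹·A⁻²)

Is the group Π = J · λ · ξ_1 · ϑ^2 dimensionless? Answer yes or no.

no

Sum the exponent of each base dimension across the product:
  M: [J]_M + [λ]_M + [ξ_1]_M + 2·[ϑ]_M = (1) + (-2) + (2) + 2·(0) = 1
  L: [J]_L + [λ]_L + [ξ_1]_L + 2·[ϑ]_L = (2) + (1) + (0) + 2·(2) = 7
  T: [J]_T + [λ]_T + [ξ_1]_T + 2·[ϑ]_T = (0) + (-1) + (1) + 2·(-1) = -2
  I: [J]_I + [λ]_I + [ξ_1]_I + 2·[ϑ]_I = (0) + (2) + (1) + 2·(-2) = -1
Net dimensions [M L⁷ T⁻² I⁻¹] ≠ [1] — not dimensionless.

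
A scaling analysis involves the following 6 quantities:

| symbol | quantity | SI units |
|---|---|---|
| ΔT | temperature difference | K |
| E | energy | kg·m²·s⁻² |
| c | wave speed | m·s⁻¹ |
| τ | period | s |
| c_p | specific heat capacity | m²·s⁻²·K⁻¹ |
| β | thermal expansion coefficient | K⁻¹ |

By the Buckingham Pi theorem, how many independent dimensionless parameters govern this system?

There are 6 variables and 4 base dimensions (M, L, T, Θ).
The dimension matrix has rank 4.
Independent dimensionless groups: 6 − 4 = 2.

2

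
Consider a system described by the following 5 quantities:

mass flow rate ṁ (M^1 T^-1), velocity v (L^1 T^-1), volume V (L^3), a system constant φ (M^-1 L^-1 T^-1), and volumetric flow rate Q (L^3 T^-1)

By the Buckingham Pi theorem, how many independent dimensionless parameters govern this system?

There are 5 variables and 3 base dimensions (M, L, T).
The dimension matrix has rank 3.
Independent dimensionless groups: 5 − 3 = 2.

2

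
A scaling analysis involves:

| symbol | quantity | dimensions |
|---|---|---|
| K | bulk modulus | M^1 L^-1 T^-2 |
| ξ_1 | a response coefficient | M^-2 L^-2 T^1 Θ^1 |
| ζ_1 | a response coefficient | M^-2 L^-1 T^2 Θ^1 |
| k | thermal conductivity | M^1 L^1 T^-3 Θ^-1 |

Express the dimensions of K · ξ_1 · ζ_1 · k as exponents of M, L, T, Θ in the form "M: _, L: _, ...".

M: -2, L: -3, T: -2, Θ: 1

Collect each base-dimension exponent across the product:
  M: (1) + (-2) + (-2) + (1) = -2
  L: (-1) + (-2) + (-1) + (1) = -3
  T: (-2) + (1) + (2) + (-3) = -2
  Θ: (0) + (1) + (1) + (-1) = 1
So the dimensions are [M⁻² L⁻³ T⁻² Θ].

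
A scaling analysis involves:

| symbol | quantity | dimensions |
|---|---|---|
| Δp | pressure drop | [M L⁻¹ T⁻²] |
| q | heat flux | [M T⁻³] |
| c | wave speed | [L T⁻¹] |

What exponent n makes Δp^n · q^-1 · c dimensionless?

Balance the M exponent: (1)·n from Δp, plus −(1) + (0) = -1 from the rest, must sum to zero.
n − 1 = 0, so n = 1.

1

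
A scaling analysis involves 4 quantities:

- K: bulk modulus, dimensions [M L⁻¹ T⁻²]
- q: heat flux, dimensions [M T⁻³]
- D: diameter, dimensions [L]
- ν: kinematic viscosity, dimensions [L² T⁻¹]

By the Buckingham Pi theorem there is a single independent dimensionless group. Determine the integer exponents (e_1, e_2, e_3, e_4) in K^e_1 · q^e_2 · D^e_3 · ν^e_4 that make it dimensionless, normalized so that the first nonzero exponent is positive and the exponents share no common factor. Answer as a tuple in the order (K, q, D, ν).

M: e_1·(1) + e_2·(1) + e_3·(0) + e_4·(0) = 0
L: e_1·(-1) + e_2·(0) + e_3·(1) + e_4·(2) = 0
T: e_1·(-2) + e_2·(-3) + e_3·(0) + e_4·(-1) = 0
Solving this homogeneous linear system for the smallest-integer solution (first nonzero entry positive) gives (1, -1, -1, 1).

(1, -1, -1, 1)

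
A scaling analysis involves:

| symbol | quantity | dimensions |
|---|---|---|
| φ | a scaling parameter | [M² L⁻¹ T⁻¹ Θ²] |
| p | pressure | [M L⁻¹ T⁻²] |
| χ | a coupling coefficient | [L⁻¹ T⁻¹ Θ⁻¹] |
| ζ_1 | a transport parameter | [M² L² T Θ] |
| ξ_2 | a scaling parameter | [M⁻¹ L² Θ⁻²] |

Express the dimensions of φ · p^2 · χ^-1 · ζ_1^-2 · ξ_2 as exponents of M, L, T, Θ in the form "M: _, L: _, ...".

Collect each base-dimension exponent across the product:
  M: (2) + 2·(1) − (0) − 2·(2) + (-1) = -1
  L: (-1) + 2·(-1) − (-1) − 2·(2) + (2) = -4
  T: (-1) + 2·(-2) − (-1) − 2·(1) + (0) = -6
  Θ: (2) + 2·(0) − (-1) − 2·(1) + (-2) = -1
So the dimensions are [M⁻¹ L⁻⁴ T⁻⁶ Θ⁻¹].

M: -1, L: -4, T: -6, Θ: -1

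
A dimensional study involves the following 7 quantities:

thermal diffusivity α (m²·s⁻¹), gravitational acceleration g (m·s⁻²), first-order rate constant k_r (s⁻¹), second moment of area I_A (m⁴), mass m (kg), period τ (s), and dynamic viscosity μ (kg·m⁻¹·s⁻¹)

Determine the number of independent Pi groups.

4

There are 7 variables and 3 base dimensions (M, L, T).
The dimension matrix has rank 3.
Independent dimensionless groups: 7 − 3 = 4.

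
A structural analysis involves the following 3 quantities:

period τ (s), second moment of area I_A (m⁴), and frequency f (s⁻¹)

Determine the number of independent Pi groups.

1

There are 3 variables and 2 base dimensions (L, T).
The dimension matrix has rank 2.
Independent dimensionless groups: 3 − 2 = 1.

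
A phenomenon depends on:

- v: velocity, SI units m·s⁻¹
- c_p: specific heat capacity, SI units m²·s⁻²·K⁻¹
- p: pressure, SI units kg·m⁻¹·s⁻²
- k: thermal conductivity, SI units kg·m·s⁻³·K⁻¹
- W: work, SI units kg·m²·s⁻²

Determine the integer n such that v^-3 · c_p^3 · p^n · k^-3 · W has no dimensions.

Balance the M exponent: (1)·n from p, plus −3·(0) + 3·(0) − 3·(1) + (1) = -2 from the rest, must sum to zero.
n − 2 = 0, so n = 2.

2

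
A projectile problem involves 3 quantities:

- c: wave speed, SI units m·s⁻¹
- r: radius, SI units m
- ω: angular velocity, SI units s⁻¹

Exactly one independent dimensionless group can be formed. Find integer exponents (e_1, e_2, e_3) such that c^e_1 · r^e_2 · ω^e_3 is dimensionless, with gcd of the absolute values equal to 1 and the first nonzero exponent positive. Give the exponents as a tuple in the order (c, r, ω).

(1, -1, -1)

L: e_1·(1) + e_2·(1) + e_3·(0) = 0
T: e_1·(-1) + e_2·(0) + e_3·(-1) = 0
Solving this homogeneous linear system for the smallest-integer solution (first nonzero entry positive) gives (1, -1, -1).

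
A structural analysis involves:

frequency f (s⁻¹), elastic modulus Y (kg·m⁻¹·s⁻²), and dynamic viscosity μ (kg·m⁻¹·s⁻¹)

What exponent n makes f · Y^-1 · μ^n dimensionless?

Balance the M exponent: (1)·n from μ, plus (0) − (1) = -1 from the rest, must sum to zero.
n − 1 = 0, so n = 1.

1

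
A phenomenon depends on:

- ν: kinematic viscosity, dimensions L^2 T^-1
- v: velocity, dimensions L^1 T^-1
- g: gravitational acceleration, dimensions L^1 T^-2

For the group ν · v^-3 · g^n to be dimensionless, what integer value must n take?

1

Balance the L exponent: (1)·n from g, plus (2) − 3·(1) = -1 from the rest, must sum to zero.
n − 1 = 0, so n = 1.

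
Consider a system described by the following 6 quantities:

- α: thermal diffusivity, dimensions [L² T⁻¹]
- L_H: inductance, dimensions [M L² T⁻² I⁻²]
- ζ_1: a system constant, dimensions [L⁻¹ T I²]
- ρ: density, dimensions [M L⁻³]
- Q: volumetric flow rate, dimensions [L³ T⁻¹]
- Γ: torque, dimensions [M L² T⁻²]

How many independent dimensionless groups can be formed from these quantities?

2

There are 6 variables and 4 base dimensions (M, L, T, I).
The dimension matrix has rank 4.
Independent dimensionless groups: 6 − 4 = 2.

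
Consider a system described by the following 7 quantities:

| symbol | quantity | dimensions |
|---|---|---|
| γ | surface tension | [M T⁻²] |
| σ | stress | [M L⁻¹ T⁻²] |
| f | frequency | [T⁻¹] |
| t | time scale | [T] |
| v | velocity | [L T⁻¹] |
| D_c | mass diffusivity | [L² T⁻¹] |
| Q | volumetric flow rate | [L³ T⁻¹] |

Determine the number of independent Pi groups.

There are 7 variables and 3 base dimensions (M, L, T).
The dimension matrix has rank 3.
Independent dimensionless groups: 7 − 3 = 4.

4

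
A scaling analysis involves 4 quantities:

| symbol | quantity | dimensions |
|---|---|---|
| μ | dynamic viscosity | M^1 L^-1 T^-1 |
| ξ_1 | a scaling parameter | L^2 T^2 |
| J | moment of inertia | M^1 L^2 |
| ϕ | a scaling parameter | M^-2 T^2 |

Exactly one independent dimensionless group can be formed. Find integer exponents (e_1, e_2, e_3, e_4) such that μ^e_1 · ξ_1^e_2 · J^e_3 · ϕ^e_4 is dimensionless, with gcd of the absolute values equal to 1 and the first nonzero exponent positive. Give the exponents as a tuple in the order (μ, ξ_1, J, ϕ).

(2, -1, 2, 2)

M: e_1·(1) + e_2·(0) + e_3·(1) + e_4·(-2) = 0
L: e_1·(-1) + e_2·(2) + e_3·(2) + e_4·(0) = 0
T: e_1·(-1) + e_2·(2) + e_3·(0) + e_4·(2) = 0
Solving this homogeneous linear system for the smallest-integer solution (first nonzero entry positive) gives (2, -1, 2, 2).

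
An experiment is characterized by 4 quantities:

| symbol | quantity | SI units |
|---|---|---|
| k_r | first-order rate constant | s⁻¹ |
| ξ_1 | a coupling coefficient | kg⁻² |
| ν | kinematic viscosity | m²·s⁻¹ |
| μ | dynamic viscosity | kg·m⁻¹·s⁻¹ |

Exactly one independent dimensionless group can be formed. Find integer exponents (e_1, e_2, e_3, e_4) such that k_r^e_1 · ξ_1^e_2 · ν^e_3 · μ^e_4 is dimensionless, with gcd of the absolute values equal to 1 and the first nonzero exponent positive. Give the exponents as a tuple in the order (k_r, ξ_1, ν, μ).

(3, -1, -1, -2)

M: e_1·(0) + e_2·(-2) + e_3·(0) + e_4·(1) = 0
L: e_1·(0) + e_2·(0) + e_3·(2) + e_4·(-1) = 0
T: e_1·(-1) + e_2·(0) + e_3·(-1) + e_4·(-1) = 0
Solving this homogeneous linear system for the smallest-integer solution (first nonzero entry positive) gives (3, -1, -1, -2).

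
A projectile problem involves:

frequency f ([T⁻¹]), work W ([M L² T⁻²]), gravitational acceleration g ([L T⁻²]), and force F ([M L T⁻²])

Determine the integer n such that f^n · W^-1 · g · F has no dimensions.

Balance the T exponent: (-1)·n from f, plus −(-2) + (-2) + (-2) = -2 from the rest, must sum to zero.
−n − 2 = 0, so n = -2.

-2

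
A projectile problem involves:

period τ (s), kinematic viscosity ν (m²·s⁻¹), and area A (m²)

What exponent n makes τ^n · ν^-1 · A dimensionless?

-1

Balance the T exponent: (1)·n from τ, plus −(-1) + (0) = 1 from the rest, must sum to zero.
n + 1 = 0, so n = -1.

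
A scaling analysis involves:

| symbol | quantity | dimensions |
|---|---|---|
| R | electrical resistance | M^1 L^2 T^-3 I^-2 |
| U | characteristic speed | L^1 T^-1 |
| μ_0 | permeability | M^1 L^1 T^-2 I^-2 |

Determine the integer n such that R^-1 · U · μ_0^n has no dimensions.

Balance the M exponent: (1)·n from μ_0, plus −(1) + (0) = -1 from the rest, must sum to zero.
n − 1 = 0, so n = 1.

1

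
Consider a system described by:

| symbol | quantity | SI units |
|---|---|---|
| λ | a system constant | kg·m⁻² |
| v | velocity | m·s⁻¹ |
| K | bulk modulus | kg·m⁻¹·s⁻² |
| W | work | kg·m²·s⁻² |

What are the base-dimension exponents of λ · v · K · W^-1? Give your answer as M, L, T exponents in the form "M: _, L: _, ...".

M: 1, L: -4, T: -1

Collect each base-dimension exponent across the product:
  M: (1) + (0) + (1) − (1) = 1
  L: (-2) + (1) + (-1) − (2) = -4
  T: (0) + (-1) + (-2) − (-2) = -1
So the dimensions are [M L⁻⁴ T⁻¹].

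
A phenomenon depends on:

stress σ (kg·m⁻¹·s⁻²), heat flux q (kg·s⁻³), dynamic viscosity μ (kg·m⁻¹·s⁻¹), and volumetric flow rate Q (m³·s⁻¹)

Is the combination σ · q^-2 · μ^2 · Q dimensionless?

Sum the exponent of each base dimension across the product:
  M: [σ]_M − 2·[q]_M + 2·[μ]_M + [Q]_M = (1) − 2·(1) + 2·(1) + (0) = 1
  L: [σ]_L − 2·[q]_L + 2·[μ]_L + [Q]_L = (-1) − 2·(0) + 2·(-1) + (3) = 0
  T: [σ]_T − 2·[q]_T + 2·[μ]_T + [Q]_T = (-2) − 2·(-3) + 2·(-1) + (-1) = 1
Net dimensions [M T] ≠ [1] — not dimensionless.

no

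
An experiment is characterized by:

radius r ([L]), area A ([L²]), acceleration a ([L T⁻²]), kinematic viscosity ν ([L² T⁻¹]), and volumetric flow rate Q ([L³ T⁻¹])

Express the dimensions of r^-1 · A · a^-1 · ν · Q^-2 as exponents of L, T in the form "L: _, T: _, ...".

L: -4, T: 3

Collect each base-dimension exponent across the product:
  L: −(1) + (2) − (1) + (2) − 2·(3) = -4
  T: −(0) + (0) − (-2) + (-1) − 2·(-1) = 3
So the dimensions are [L⁻⁴ T³].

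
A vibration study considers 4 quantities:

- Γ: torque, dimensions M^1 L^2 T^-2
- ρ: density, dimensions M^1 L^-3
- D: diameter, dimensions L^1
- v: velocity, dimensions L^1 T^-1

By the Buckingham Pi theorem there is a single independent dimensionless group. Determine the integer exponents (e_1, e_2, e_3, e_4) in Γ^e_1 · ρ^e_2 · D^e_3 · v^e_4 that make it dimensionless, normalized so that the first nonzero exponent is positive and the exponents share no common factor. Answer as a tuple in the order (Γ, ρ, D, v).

M: e_1·(1) + e_2·(1) + e_3·(0) + e_4·(0) = 0
L: e_1·(2) + e_2·(-3) + e_3·(1) + e_4·(1) = 0
T: e_1·(-2) + e_2·(0) + e_3·(0) + e_4·(-1) = 0
Solving this homogeneous linear system for the smallest-integer solution (first nonzero entry positive) gives (1, -1, -3, -2).

(1, -1, -3, -2)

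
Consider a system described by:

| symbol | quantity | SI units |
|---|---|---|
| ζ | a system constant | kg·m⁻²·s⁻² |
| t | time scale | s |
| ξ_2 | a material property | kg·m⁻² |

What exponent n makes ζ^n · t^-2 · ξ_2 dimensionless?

-1

Balance the M exponent: (1)·n from ζ, plus −2·(0) + (1) = 1 from the rest, must sum to zero.
n + 1 = 0, so n = -1.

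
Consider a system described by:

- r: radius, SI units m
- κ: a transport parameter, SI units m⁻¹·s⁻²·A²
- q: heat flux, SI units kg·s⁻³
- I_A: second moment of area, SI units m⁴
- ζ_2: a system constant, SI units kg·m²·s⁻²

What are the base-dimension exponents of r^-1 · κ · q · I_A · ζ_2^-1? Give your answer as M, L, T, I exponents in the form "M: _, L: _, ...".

M: 0, L: 0, T: -3, I: 2

Collect each base-dimension exponent across the product:
  M: −(0) + (0) + (1) + (0) − (1) = 0
  L: −(1) + (-1) + (0) + (4) − (2) = 0
  T: −(0) + (-2) + (-3) + (0) − (-2) = -3
  I: −(0) + (2) + (0) + (0) − (0) = 2
So the dimensions are [T⁻³ I²].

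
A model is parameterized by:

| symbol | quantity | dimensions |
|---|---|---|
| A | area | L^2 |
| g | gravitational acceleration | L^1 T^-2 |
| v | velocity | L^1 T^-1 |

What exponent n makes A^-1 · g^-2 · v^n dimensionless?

4

Balance the L exponent: (1)·n from v, plus −(2) − 2·(1) = -4 from the rest, must sum to zero.
n − 4 = 0, so n = 4.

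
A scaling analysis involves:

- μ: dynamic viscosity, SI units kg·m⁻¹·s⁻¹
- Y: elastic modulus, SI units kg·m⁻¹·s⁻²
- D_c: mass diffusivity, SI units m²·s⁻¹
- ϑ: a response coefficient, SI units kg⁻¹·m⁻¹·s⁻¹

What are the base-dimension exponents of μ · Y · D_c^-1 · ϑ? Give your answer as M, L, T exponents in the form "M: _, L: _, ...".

Collect each base-dimension exponent across the product:
  M: (1) + (1) − (0) + (-1) = 1
  L: (-1) + (-1) − (2) + (-1) = -5
  T: (-1) + (-2) − (-1) + (-1) = -3
So the dimensions are [M L⁻⁵ T⁻³].

M: 1, L: -5, T: -3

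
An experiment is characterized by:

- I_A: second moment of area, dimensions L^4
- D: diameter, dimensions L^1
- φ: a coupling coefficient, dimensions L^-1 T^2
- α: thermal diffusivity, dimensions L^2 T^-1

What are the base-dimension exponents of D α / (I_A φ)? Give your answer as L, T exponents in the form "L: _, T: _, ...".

L: 0, T: -3

Collect each base-dimension exponent across the product:
  L: −(4) + (1) − (-1) + (2) = 0
  T: −(0) + (0) − (2) + (-1) = -3
So the dimensions are [T⁻³].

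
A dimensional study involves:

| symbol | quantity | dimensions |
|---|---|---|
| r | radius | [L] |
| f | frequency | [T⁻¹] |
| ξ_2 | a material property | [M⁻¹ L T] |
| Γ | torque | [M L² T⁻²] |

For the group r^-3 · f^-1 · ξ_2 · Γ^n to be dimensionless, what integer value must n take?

Balance the M exponent: (1)·n from Γ, plus −3·(0) − (0) + (-1) = -1 from the rest, must sum to zero.
n − 1 = 0, so n = 1.

1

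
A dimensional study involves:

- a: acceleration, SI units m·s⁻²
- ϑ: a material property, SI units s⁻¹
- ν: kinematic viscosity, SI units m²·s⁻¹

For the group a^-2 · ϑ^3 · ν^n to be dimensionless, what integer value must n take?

Balance the L exponent: (2)·n from ν, plus −2·(1) + 3·(0) = -2 from the rest, must sum to zero.
2n − 2 = 0, so n = 1.

1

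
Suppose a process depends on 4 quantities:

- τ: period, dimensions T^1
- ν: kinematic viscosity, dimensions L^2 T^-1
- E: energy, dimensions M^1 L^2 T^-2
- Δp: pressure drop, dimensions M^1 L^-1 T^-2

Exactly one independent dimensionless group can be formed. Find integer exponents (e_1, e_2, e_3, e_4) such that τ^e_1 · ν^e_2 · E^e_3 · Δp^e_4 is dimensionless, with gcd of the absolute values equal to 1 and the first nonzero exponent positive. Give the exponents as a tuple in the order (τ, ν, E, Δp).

M: e_1·(0) + e_2·(0) + e_3·(1) + e_4·(1) = 0
L: e_1·(0) + e_2·(2) + e_3·(2) + e_4·(-1) = 0
T: e_1·(1) + e_2·(-1) + e_3·(-2) + e_4·(-2) = 0
Solving this homogeneous linear system for the smallest-integer solution (first nonzero entry positive) gives (3, 3, -2, 2).

(3, 3, -2, 2)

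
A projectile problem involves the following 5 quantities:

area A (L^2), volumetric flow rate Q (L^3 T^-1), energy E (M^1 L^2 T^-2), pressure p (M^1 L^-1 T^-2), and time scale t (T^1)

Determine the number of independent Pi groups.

2

There are 5 variables and 3 base dimensions (M, L, T).
The dimension matrix has rank 3.
Independent dimensionless groups: 5 − 3 = 2.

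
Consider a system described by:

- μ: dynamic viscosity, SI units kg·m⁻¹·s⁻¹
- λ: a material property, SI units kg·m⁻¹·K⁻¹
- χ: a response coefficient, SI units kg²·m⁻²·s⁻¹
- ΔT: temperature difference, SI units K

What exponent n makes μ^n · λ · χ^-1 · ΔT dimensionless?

Balance the M exponent: (1)·n from μ, plus (1) − (2) + (0) = -1 from the rest, must sum to zero.
n − 1 = 0, so n = 1.

1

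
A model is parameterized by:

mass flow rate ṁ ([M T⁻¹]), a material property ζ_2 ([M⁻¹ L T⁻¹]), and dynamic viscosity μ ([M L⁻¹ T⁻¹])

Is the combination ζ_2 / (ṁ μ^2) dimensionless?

Sum the exponent of each base dimension across the product:
  M: −[ṁ]_M + [ζ_2]_M − 2·[μ]_M = −(1) + (-1) − 2·(1) = -4
  L: −[ṁ]_L + [ζ_2]_L − 2·[μ]_L = −(0) + (1) − 2·(-1) = 3
  T: −[ṁ]_T + [ζ_2]_T − 2·[μ]_T = −(-1) + (-1) − 2·(-1) = 2
Net dimensions [M⁻⁴ L³ T²] ≠ [1] — not dimensionless.

no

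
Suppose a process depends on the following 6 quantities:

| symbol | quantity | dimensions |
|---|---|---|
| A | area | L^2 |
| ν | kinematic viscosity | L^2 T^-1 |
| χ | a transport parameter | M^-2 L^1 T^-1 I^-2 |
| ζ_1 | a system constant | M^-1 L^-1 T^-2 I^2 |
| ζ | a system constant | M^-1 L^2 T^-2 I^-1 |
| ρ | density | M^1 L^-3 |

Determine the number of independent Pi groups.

There are 6 variables and 4 base dimensions (M, L, T, I).
The dimension matrix has rank 4.
Independent dimensionless groups: 6 − 4 = 2.

2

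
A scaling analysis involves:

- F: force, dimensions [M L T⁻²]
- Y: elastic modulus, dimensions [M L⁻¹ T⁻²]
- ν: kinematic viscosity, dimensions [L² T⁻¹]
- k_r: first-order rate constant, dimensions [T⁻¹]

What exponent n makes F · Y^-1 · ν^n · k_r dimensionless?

-1

Balance the L exponent: (2)·n from ν, plus (1) − (-1) + (0) = 2 from the rest, must sum to zero.
2n + 2 = 0, so n = -1.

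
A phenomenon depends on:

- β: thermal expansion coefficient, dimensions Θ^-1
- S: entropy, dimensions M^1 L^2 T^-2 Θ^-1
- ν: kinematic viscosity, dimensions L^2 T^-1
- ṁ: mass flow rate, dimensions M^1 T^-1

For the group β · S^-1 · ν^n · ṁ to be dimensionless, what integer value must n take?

1

Balance the L exponent: (2)·n from ν, plus (0) − (2) + (0) = -2 from the rest, must sum to zero.
2n − 2 = 0, so n = 1.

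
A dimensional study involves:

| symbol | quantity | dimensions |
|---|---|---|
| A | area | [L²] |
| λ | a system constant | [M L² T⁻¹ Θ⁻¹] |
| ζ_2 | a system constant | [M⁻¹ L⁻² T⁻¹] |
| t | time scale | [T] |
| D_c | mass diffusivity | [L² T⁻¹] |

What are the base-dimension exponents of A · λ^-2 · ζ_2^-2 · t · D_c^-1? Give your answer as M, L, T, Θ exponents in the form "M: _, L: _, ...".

M: 0, L: 0, T: 6, Θ: 2

Collect each base-dimension exponent across the product:
  M: (0) − 2·(1) − 2·(-1) + (0) − (0) = 0
  L: (2) − 2·(2) − 2·(-2) + (0) − (2) = 0
  T: (0) − 2·(-1) − 2·(-1) + (1) − (-1) = 6
  Θ: (0) − 2·(-1) − 2·(0) + (0) − (0) = 2
So the dimensions are [T⁶ Θ²].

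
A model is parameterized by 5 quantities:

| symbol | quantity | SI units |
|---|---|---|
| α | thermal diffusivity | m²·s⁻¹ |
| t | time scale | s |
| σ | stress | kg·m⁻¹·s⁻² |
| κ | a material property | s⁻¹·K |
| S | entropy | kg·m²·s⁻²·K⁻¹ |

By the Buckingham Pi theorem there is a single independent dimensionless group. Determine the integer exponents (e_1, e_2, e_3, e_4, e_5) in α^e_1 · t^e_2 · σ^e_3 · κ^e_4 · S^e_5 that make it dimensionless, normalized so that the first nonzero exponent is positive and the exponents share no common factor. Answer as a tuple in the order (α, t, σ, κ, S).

M: e_1·(0) + e_2·(0) + e_3·(1) + e_4·(0) + e_5·(1) = 0
L: e_1·(2) + e_2·(0) + e_3·(-1) + e_4·(0) + e_5·(2) = 0
T: e_1·(-1) + e_2·(1) + e_3·(-2) + e_4·(-1) + e_5·(-2) = 0
Θ: e_1·(0) + e_2·(0) + e_3·(0) + e_4·(1) + e_5·(-1) = 0
Solving this homogeneous linear system for the smallest-integer solution (first nonzero entry positive) gives (3, 1, 2, -2, -2).

(3, 1, 2, -2, -2)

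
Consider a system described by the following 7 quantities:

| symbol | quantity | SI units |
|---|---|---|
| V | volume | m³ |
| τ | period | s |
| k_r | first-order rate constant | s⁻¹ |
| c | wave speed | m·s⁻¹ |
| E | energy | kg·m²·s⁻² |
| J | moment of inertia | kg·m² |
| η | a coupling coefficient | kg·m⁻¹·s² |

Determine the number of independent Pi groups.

There are 7 variables and 3 base dimensions (M, L, T).
The dimension matrix has rank 3.
Independent dimensionless groups: 7 − 3 = 4.

4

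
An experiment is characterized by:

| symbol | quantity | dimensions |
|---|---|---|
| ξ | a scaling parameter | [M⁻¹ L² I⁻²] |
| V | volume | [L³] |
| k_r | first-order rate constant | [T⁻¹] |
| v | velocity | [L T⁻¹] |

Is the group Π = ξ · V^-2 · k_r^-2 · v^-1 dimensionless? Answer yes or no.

Sum the exponent of each base dimension across the product:
  M: [ξ]_M − 2·[V]_M − 2·[k_r]_M − [v]_M = (-1) − 2·(0) − 2·(0) − (0) = -1
  L: [ξ]_L − 2·[V]_L − 2·[k_r]_L − [v]_L = (2) − 2·(3) − 2·(0) − (1) = -5
  T: [ξ]_T − 2·[V]_T − 2·[k_r]_T − [v]_T = (0) − 2·(0) − 2·(-1) − (-1) = 3
  I: [ξ]_I − 2·[V]_I − 2·[k_r]_I − [v]_I = (-2) − 2·(0) − 2·(0) − (0) = -2
Net dimensions [M⁻¹ L⁻⁵ T³ I⁻²] ≠ [1] — not dimensionless.

no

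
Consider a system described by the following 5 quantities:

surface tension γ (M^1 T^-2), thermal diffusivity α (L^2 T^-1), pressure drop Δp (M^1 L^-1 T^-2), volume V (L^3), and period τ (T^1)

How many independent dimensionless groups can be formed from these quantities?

There are 5 variables and 3 base dimensions (M, L, T).
The dimension matrix has rank 3.
Independent dimensionless groups: 5 − 3 = 2.

2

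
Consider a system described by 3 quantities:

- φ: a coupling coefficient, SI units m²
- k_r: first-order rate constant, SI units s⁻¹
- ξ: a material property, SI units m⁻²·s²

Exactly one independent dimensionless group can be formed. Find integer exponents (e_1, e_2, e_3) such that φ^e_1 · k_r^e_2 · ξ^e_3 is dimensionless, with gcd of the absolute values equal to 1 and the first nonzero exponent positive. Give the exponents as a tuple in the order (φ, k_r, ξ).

L: e_1·(2) + e_2·(0) + e_3·(-2) = 0
T: e_1·(0) + e_2·(-1) + e_3·(2) = 0
Solving this homogeneous linear system for the smallest-integer solution (first nonzero entry positive) gives (1, 2, 1).

(1, 2, 1)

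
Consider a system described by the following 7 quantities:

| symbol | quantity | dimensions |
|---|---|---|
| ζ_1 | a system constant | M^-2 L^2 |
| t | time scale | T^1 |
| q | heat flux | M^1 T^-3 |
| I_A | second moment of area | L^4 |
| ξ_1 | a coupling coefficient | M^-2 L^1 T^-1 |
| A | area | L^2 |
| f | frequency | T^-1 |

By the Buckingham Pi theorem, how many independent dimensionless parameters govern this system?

4

There are 7 variables and 3 base dimensions (M, L, T).
The dimension matrix has rank 3.
Independent dimensionless groups: 7 − 3 = 4.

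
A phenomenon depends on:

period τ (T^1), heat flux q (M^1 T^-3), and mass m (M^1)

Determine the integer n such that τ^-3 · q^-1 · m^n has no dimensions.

1

Balance the M exponent: (1)·n from m, plus −3·(0) − (1) = -1 from the rest, must sum to zero.
n − 1 = 0, so n = 1.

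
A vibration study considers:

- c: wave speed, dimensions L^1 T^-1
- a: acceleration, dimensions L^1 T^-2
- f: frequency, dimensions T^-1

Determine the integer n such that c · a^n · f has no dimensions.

Balance the L exponent: (1)·n from a, plus (1) + (0) = 1 from the rest, must sum to zero.
n + 1 = 0, so n = -1.

-1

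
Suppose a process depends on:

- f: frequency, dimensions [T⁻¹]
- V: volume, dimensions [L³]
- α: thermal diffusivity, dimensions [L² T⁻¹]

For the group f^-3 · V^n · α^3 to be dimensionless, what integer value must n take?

Balance the L exponent: (3)·n from V, plus −3·(0) + 3·(2) = 6 from the rest, must sum to zero.
3n + 6 = 0, so n = -2.

-2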